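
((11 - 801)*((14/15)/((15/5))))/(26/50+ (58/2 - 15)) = -55300/3267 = -16.93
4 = 4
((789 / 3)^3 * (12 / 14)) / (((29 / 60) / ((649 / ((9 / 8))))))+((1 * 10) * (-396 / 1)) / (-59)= 222901983868520 / 11977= 18610836091.55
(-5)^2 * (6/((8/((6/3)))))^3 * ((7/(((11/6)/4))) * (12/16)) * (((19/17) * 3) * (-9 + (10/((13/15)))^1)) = 7271775/884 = 8225.99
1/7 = 0.14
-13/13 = -1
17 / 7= 2.43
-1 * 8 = -8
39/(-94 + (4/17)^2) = -3757/9050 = -0.42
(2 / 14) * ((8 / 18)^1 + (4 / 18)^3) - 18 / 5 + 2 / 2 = -64679 / 25515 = -2.53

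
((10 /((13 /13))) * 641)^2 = 41088100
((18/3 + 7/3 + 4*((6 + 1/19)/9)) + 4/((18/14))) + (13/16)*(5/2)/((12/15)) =364951/21888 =16.67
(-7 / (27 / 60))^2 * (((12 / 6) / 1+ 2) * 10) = 784000 / 81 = 9679.01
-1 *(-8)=8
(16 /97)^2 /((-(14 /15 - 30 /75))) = -480 /9409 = -0.05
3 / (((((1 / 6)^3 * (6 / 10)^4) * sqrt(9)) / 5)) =25000 / 3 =8333.33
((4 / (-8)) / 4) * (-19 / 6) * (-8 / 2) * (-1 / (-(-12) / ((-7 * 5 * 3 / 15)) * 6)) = -133 / 864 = -0.15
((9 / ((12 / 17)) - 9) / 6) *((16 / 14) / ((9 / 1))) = 5 / 63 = 0.08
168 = 168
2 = 2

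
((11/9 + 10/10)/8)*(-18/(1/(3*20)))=-300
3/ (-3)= -1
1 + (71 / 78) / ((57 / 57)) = 149 / 78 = 1.91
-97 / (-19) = 97 / 19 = 5.11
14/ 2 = 7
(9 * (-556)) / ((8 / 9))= -11259 / 2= -5629.50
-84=-84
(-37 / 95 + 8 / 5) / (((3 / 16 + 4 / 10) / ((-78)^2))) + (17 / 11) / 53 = 6526443661 / 520619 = 12535.93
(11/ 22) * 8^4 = 2048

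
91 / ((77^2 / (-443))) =-5759 / 847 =-6.80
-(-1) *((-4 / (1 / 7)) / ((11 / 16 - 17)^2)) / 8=-896 / 68121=-0.01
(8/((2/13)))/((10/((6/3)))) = 52/5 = 10.40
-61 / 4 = -15.25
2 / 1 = 2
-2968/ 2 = -1484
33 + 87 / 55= 1902 / 55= 34.58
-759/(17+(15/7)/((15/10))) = -1771/43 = -41.19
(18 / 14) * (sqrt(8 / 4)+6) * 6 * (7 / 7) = 54 * sqrt(2) / 7+324 / 7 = 57.20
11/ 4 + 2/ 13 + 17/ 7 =1941/ 364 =5.33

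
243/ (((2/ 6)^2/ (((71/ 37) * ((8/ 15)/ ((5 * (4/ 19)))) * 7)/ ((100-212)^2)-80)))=-145005864579/ 828800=-174958.81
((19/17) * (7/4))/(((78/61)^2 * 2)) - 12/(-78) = 0.75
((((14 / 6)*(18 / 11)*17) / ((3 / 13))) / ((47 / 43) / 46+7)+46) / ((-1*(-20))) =1314979 / 305646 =4.30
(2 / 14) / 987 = 1 / 6909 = 0.00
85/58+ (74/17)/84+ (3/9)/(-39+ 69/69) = 593491/393414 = 1.51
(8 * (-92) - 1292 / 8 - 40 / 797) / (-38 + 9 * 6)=-1430695 / 25504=-56.10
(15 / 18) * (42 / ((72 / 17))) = 595 / 72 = 8.26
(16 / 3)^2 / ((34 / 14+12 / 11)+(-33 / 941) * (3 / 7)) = 9274496 / 1142649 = 8.12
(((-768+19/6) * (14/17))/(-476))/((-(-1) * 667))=4589/2313156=0.00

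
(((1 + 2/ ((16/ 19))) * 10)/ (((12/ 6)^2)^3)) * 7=945/ 256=3.69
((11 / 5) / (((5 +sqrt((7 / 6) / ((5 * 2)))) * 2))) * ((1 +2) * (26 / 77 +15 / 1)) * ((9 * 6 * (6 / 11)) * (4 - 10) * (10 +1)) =-206627760 / 10451 +6887592 * sqrt(105) / 52255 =-18420.48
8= 8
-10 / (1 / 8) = -80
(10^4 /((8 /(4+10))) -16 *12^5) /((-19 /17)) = 67384804 /19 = 3546568.63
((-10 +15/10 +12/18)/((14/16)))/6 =-94/63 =-1.49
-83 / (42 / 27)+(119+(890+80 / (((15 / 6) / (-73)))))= -19325 / 14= -1380.36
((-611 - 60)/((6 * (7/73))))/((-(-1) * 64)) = -18.22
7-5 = 2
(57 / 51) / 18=19 / 306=0.06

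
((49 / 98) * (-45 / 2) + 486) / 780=633 / 1040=0.61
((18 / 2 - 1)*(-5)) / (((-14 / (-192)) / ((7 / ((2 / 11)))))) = -21120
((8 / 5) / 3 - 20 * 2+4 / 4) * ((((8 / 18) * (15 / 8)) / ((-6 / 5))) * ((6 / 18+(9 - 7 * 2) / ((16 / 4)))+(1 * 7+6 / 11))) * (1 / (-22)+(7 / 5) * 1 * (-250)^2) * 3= 4859419350625 / 104544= 46482049.19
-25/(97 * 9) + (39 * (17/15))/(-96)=-68311/139680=-0.49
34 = 34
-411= -411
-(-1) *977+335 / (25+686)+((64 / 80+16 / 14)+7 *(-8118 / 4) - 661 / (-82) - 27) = -13514720617 / 1020285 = -13246.02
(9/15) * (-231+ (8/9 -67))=-2674/15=-178.27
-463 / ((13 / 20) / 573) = -5305980 / 13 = -408152.31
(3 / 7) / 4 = 3 / 28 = 0.11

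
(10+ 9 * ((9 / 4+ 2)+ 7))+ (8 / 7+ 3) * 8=4043 / 28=144.39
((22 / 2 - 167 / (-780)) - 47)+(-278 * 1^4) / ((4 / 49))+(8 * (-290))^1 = -4493803 / 780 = -5761.29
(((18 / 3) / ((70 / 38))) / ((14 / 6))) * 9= 12.56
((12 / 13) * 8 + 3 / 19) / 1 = 1863 / 247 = 7.54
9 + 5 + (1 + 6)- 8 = 13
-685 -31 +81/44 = -31423/44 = -714.16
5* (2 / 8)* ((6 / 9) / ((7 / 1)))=5 / 42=0.12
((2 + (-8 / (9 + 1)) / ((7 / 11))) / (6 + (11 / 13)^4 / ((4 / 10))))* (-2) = -2970344 / 14557795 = -0.20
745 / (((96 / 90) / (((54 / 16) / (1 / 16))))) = 301725 / 8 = 37715.62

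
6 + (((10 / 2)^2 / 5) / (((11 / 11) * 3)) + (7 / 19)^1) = 458 / 57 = 8.04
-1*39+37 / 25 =-938 / 25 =-37.52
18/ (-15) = -6/ 5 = -1.20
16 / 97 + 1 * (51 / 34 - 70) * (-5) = 66477 / 194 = 342.66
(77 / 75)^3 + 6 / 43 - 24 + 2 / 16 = -3287562023 / 145125000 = -22.65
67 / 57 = 1.18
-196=-196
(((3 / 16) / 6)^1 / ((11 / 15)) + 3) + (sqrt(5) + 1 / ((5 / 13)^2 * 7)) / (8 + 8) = sqrt(5) / 16 + 191143 / 61600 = 3.24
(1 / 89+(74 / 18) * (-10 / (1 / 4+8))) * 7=-919961 / 26433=-34.80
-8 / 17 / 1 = -8 / 17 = -0.47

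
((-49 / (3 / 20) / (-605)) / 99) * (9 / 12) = 49 / 11979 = 0.00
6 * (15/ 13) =6.92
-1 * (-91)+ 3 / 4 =367 / 4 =91.75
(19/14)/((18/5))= 95/252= 0.38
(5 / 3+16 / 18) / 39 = 23 / 351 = 0.07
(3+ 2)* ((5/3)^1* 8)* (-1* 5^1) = -1000/3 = -333.33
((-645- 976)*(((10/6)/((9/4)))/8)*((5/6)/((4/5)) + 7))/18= -1564265/23328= -67.06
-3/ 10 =-0.30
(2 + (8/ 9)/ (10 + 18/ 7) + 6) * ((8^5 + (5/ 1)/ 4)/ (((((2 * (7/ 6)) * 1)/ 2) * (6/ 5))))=523652615/ 2772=188907.87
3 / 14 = 0.21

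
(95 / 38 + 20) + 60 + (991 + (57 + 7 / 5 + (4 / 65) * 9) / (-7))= 969221 / 910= 1065.08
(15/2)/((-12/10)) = -6.25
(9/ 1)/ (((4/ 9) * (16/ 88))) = 891/ 8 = 111.38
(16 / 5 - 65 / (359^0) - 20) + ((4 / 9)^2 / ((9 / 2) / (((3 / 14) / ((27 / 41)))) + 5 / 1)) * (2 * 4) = -6387337 / 78165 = -81.72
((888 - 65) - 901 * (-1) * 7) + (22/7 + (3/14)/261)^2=216167089/30276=7139.88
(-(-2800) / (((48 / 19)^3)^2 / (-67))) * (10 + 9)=-10480646139775 / 764411904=-13710.73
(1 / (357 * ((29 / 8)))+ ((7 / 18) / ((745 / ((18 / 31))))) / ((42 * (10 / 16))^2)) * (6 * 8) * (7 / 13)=221838208 / 11101189125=0.02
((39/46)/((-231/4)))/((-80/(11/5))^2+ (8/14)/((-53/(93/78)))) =-98527/8874233727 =-0.00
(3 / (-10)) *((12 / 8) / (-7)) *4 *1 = 9 / 35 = 0.26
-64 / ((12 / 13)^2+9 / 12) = -43264 / 1083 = -39.95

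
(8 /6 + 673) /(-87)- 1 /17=-34652 /4437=-7.81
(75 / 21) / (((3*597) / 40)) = 1000 / 12537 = 0.08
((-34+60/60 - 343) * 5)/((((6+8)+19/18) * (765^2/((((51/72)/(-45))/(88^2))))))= 0.00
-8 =-8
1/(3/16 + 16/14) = 112/149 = 0.75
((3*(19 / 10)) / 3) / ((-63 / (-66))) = 209 / 105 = 1.99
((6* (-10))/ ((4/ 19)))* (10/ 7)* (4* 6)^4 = -945561600/ 7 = -135080228.57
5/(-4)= -5/4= -1.25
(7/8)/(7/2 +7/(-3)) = 3/4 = 0.75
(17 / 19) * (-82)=-1394 / 19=-73.37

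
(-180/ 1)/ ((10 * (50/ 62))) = -22.32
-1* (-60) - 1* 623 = -563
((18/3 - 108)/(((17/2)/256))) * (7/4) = -5376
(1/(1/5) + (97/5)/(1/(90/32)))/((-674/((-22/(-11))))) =-953/5392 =-0.18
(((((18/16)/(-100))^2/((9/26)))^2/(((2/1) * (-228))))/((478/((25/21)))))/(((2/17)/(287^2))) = -0.00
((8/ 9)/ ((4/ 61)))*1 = 122/ 9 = 13.56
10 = 10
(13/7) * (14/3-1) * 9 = 61.29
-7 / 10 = -0.70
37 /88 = 0.42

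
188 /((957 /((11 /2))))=94 /87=1.08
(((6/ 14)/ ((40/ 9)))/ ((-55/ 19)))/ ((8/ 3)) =-1539/ 123200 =-0.01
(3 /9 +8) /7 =25 /21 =1.19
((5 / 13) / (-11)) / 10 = -0.00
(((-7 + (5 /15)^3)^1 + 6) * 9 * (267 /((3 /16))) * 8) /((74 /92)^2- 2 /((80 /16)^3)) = -156473.08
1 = 1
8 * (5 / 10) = 4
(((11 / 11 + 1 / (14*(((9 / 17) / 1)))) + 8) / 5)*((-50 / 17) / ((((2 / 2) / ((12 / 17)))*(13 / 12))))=-92080 / 26299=-3.50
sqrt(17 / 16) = 1.03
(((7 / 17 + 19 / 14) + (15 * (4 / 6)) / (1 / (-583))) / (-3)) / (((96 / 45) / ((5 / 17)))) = 34677975 / 129472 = 267.84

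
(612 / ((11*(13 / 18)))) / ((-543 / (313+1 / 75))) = -28734624 / 647075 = -44.41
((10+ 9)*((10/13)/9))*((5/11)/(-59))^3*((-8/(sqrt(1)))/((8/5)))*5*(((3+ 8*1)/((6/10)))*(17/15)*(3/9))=10093750/78503863581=0.00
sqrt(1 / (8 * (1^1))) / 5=sqrt(2) / 20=0.07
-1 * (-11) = 11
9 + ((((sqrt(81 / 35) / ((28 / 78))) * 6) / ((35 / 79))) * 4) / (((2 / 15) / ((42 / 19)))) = 9 + 2994732 * sqrt(35) / 4655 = 3815.03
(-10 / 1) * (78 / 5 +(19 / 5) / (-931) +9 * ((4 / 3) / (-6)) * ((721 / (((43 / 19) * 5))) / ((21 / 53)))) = 19343498 / 6321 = 3060.20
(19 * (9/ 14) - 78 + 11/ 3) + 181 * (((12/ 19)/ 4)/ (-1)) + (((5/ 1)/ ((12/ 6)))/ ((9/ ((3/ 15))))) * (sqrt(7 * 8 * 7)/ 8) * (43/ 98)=-72377/ 798 + 43 * sqrt(2)/ 1008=-90.64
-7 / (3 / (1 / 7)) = -1 / 3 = -0.33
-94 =-94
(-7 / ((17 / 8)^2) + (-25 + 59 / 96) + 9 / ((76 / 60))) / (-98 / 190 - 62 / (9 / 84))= 49630715 / 1526539616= 0.03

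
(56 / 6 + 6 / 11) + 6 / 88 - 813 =-106003 / 132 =-803.05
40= 40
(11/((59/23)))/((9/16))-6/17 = 65630/9027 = 7.27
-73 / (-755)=73 / 755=0.10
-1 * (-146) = 146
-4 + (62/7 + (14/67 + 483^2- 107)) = 109364734/469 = 233187.07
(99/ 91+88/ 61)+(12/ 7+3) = 40216/ 5551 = 7.24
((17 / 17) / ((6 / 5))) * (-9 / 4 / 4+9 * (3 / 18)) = 25 / 32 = 0.78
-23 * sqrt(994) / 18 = -40.29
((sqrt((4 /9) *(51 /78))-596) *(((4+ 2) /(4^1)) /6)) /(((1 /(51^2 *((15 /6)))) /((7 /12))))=-4521405 /8+ 10115 *sqrt(442) /416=-564664.43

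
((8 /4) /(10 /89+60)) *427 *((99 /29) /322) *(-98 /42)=-1254099 /3568450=-0.35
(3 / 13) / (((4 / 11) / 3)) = 99 / 52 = 1.90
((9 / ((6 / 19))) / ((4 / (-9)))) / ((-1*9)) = 57 / 8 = 7.12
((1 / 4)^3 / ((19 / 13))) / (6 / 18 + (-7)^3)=-39 / 1250048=-0.00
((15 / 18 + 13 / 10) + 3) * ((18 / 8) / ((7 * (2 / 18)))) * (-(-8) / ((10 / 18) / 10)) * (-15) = -32076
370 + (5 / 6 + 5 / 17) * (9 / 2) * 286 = 61915 / 34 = 1821.03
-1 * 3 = -3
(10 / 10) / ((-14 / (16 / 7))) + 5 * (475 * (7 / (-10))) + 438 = -120017 / 98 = -1224.66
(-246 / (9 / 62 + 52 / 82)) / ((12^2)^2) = -52111 / 3423168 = -0.02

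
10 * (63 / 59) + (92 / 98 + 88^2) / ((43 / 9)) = 202842972 / 124313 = 1631.71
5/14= 0.36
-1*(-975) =975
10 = 10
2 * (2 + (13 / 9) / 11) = 422 / 99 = 4.26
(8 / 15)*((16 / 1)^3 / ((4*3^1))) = 8192 / 45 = 182.04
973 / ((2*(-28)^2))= 139 / 224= 0.62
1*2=2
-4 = -4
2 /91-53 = -4821 /91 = -52.98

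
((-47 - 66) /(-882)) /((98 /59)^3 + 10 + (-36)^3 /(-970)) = 11255796095 /5506897167324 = 0.00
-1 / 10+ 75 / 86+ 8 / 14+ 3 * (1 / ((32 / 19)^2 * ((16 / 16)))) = 3700443 / 1541120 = 2.40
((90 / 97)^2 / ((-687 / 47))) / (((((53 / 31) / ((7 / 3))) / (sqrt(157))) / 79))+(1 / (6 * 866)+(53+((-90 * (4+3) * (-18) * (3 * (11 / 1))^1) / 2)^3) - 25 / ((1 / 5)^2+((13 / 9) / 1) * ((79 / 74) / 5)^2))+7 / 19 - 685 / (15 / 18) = 84342786590865344363941795 / 12875287908 - 725148900 * sqrt(157) / 114197033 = 6550749559429915.62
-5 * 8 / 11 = -40 / 11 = -3.64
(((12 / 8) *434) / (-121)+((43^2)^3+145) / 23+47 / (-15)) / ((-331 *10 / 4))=-997675986236 / 3003825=-332135.19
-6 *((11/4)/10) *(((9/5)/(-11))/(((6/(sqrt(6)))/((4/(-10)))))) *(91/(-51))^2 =-8281 *sqrt(6)/144500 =-0.14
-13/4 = -3.25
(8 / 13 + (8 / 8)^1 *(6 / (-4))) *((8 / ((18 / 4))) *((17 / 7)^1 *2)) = -7.64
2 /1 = 2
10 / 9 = 1.11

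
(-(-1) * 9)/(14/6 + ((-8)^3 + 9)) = -27/1502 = -0.02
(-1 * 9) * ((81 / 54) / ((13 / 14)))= -189 / 13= -14.54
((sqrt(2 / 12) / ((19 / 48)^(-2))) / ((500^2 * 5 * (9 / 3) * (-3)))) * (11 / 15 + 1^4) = -4693 * sqrt(6) / 1166400000000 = -0.00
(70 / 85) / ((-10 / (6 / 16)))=-21 / 680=-0.03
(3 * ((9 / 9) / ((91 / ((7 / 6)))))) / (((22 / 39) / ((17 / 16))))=51 / 704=0.07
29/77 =0.38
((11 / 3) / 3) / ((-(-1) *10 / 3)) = 11 / 30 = 0.37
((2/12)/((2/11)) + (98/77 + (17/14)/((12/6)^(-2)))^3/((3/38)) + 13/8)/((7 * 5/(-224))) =-8531914428/456533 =-18688.49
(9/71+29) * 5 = 10340/71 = 145.63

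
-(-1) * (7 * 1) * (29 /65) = 203 /65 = 3.12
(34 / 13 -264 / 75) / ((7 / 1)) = -42 / 325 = -0.13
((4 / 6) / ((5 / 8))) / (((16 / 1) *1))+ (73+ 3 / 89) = 97589 / 1335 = 73.10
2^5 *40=1280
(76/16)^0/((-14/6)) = -3/7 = -0.43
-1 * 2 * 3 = -6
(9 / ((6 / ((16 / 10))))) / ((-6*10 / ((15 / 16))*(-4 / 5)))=3 / 64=0.05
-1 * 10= -10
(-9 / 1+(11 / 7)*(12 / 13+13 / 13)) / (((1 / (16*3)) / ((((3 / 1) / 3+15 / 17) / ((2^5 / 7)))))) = -1536 / 13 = -118.15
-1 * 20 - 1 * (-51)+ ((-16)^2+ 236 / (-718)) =102915 / 359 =286.67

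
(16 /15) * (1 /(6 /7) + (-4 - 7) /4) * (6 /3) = -152 /45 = -3.38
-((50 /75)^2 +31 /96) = -221 /288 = -0.77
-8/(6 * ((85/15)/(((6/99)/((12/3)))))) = -2/561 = -0.00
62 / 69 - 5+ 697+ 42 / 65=3110548 / 4485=693.54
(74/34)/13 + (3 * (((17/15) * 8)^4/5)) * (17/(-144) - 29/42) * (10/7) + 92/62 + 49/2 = -4657.03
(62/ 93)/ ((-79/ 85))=-0.72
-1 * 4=-4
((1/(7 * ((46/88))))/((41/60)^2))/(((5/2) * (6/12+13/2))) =63360/1894487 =0.03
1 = 1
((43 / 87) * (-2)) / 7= -86 / 609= -0.14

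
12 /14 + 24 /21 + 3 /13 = 29 /13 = 2.23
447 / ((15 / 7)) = 1043 / 5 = 208.60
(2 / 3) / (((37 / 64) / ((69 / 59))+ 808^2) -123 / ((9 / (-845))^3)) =238464 / 36646974114167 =0.00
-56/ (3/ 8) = -149.33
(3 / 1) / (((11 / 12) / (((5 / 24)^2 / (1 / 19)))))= 475 / 176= 2.70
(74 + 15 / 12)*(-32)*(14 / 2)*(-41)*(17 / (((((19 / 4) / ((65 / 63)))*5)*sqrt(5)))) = 87275552*sqrt(5) / 855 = 228250.37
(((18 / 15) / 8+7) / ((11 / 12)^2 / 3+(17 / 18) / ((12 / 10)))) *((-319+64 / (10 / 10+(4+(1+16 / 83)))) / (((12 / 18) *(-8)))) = 918844641 / 2369540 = 387.77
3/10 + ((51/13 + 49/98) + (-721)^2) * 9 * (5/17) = 1520548194/1105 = 1376061.71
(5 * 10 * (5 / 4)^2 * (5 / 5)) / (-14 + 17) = 625 / 24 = 26.04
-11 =-11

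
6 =6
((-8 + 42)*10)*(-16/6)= -2720/3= -906.67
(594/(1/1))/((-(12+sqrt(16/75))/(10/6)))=-111375/1348+2475 *sqrt(3)/1348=-79.44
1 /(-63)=-0.02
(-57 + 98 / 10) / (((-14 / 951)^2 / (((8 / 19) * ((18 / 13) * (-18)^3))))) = 44811868505472 / 60515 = 740508444.28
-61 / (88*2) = -61 / 176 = -0.35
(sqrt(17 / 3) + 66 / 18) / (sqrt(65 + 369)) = sqrt(434)* (sqrt(51) + 11) / 1302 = 0.29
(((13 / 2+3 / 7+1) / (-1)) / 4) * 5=-555 / 56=-9.91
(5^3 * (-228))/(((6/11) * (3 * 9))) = -52250/27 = -1935.19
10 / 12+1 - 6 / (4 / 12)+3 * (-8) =-241 / 6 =-40.17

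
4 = 4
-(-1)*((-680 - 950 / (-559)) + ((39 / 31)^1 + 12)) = -11524521 / 17329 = -665.04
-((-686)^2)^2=-221460595216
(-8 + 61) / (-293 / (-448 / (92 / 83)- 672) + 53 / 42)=3935568 / 113921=34.55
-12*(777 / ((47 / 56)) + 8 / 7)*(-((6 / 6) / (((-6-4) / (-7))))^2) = 1280832 / 235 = 5450.35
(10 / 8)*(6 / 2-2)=5 / 4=1.25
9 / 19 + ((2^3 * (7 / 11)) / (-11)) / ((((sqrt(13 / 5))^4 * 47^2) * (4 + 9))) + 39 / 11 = 4.02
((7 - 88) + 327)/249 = 82/83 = 0.99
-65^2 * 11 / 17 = -46475 / 17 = -2733.82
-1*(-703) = 703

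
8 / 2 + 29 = 33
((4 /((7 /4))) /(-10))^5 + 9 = 472664107 /52521875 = 9.00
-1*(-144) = 144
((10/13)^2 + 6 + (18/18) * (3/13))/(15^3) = 1153/570375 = 0.00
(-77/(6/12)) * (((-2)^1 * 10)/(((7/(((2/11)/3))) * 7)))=80/21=3.81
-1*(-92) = 92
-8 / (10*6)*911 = -1822 / 15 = -121.47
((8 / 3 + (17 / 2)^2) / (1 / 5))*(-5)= -22475 / 12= -1872.92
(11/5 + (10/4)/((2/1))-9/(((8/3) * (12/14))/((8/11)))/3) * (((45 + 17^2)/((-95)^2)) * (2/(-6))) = -30561/992750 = -0.03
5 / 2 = 2.50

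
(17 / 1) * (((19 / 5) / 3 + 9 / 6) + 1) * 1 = 1921 / 30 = 64.03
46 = 46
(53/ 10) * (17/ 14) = 901/ 140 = 6.44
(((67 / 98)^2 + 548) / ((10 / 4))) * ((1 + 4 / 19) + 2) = 321316341 / 456190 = 704.35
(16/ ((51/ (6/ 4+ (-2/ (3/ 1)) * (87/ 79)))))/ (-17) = -968/ 68493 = -0.01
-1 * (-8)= 8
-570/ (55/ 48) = -5472/ 11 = -497.45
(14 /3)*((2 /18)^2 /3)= 14 /729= 0.02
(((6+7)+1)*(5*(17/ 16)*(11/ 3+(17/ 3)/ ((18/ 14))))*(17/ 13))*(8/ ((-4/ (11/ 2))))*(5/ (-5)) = 12127885/ 1404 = 8638.09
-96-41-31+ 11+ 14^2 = 39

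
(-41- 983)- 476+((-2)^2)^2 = -1484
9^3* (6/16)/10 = 2187/80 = 27.34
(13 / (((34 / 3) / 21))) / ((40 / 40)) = 24.09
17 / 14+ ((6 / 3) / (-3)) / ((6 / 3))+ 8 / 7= 85 / 42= 2.02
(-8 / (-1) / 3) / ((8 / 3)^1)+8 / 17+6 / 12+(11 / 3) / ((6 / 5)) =769 / 153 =5.03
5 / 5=1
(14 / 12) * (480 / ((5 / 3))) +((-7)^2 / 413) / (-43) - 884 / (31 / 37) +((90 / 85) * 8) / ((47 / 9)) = -45085535267 / 62838953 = -717.48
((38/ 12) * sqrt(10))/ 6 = 19 * sqrt(10)/ 36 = 1.67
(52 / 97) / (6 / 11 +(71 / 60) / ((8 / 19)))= 21120 / 132211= 0.16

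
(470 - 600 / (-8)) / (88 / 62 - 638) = -16895 / 19734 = -0.86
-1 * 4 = -4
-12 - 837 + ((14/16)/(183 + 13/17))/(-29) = -849.00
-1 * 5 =-5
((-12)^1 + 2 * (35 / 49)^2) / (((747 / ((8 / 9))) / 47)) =-202288 / 329427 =-0.61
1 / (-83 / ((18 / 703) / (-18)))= 1 / 58349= 0.00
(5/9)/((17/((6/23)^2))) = 20/8993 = 0.00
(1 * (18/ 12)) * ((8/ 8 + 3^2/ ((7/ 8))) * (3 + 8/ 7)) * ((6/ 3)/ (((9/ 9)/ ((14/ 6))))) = 327.29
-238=-238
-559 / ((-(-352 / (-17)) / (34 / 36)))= 161551 / 6336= 25.50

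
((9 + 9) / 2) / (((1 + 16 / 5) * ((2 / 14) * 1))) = 15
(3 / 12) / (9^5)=1 / 236196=0.00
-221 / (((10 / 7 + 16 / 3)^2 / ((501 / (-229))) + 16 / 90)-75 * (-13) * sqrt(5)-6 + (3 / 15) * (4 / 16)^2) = -67317734835318240000 * sqrt(5) / 1484727161381412855191-1844106880359285360 / 1484727161381412855191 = -0.10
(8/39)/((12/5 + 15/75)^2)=0.03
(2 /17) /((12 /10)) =5 /51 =0.10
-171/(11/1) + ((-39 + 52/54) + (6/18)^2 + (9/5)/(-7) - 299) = -3666613/10395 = -352.73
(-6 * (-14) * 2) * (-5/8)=-105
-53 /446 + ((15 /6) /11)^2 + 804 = 86770077 /107932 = 803.93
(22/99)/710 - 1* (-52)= 166141/3195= 52.00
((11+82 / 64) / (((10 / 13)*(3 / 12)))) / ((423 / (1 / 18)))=1703 / 203040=0.01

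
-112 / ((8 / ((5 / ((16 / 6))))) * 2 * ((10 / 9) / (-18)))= 212.62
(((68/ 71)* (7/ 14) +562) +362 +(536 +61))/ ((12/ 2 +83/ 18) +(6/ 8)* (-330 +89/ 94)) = -6.44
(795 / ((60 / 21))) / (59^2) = 1113 / 13924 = 0.08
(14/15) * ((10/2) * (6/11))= 28/11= 2.55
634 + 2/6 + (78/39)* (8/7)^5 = 638.23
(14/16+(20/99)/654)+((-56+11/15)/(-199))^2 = 244205804291/256400634600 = 0.95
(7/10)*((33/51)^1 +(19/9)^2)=24598/6885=3.57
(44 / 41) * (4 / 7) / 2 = 88 / 287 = 0.31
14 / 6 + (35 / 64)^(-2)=5.68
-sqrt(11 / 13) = -0.92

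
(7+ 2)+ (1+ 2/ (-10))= 49/ 5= 9.80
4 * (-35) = -140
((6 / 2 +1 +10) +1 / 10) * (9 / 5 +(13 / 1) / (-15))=329 / 25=13.16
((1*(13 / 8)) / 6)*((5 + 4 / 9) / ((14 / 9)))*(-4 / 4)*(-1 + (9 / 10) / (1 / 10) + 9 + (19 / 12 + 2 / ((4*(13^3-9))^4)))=-14882829427872014609 / 844873577140322304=-17.62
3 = 3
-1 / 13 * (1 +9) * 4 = -40 / 13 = -3.08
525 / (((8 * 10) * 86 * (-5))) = -21 / 1376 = -0.02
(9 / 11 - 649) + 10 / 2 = -7075 / 11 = -643.18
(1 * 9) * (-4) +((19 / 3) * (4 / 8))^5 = 2196163 / 7776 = 282.43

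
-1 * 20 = -20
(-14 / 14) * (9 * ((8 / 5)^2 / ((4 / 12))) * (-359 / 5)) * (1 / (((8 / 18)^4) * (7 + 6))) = 63595773 / 6500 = 9783.97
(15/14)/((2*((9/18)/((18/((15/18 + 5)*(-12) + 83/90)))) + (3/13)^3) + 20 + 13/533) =1094435550/16546869997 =0.07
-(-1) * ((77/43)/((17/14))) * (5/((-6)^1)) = -2695/2193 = -1.23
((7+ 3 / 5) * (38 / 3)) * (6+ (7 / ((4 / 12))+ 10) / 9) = 24548 / 27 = 909.19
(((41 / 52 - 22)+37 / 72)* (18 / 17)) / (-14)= 19373 / 12376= 1.57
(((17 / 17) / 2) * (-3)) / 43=-3 / 86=-0.03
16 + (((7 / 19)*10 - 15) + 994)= 18975 / 19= 998.68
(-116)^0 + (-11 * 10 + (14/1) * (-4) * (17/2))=-585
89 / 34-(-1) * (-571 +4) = -19189 / 34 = -564.38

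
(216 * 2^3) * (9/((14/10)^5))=48600000/16807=2891.65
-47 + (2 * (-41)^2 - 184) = 3131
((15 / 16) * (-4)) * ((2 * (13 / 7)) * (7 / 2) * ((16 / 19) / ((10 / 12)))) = -49.26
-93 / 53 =-1.75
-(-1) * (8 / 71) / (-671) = -8 / 47641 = -0.00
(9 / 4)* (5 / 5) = 9 / 4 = 2.25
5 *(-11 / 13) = -55 / 13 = -4.23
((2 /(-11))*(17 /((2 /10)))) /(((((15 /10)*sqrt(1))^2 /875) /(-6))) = 1190000 /33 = 36060.61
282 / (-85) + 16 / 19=-3998 / 1615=-2.48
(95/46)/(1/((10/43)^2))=4750/42527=0.11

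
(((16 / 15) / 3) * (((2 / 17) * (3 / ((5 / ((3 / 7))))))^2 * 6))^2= 11943936 / 3133342515625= 0.00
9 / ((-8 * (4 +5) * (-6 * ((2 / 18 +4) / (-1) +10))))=3 / 848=0.00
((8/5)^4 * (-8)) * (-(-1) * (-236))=7733248/625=12373.20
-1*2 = -2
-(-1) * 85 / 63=85 / 63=1.35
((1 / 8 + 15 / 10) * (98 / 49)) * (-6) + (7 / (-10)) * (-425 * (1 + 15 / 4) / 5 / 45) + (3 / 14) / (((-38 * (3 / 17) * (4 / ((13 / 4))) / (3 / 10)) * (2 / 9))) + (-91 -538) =-984036647 / 1532160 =-642.25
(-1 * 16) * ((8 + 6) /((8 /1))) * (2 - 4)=56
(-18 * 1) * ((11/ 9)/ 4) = -11/ 2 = -5.50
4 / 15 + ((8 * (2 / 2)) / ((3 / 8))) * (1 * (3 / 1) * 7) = 6724 / 15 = 448.27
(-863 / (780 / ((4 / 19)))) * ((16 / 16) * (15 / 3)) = -863 / 741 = -1.16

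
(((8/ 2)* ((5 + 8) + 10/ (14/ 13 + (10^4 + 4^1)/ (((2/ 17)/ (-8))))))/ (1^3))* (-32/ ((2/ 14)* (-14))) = 3678900992/ 4421761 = 832.00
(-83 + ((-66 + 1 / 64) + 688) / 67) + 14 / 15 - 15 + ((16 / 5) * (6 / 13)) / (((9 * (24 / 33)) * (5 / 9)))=-365304497 / 4180800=-87.38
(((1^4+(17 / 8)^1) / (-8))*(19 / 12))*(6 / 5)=-95 / 128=-0.74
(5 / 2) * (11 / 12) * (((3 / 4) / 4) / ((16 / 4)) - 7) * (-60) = 122375 / 128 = 956.05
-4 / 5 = -0.80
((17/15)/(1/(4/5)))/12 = 17/225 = 0.08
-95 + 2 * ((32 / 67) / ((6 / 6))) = -6301 / 67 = -94.04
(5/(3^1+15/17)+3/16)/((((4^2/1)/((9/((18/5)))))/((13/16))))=50635/270336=0.19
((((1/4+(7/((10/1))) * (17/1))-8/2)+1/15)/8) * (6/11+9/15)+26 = 239153/8800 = 27.18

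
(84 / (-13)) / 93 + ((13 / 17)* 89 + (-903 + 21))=-5576787 / 6851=-814.01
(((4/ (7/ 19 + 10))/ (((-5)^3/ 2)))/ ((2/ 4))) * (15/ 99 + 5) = -10336/ 162525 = -0.06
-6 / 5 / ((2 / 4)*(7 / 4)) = -1.37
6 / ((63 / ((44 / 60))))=22 / 315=0.07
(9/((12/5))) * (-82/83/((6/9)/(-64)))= 29520/83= 355.66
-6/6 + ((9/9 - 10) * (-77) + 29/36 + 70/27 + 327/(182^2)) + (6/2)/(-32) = 695.31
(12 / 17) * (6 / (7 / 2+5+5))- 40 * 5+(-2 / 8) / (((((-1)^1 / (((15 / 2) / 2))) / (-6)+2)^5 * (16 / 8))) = -536976309515879 / 2689052614656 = -199.69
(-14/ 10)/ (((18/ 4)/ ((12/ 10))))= -28/ 75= -0.37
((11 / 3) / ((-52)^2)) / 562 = 11 / 4558944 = 0.00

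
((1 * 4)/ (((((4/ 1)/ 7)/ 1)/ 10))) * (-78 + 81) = 210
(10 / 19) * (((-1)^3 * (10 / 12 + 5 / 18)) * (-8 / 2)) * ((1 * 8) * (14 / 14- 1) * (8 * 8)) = 0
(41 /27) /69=41 /1863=0.02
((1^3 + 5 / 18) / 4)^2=529 / 5184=0.10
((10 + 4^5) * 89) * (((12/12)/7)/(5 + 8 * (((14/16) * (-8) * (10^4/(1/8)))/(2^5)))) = -92026/979965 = -0.09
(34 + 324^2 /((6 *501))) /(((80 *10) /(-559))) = -643409 /13360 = -48.16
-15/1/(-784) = 15/784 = 0.02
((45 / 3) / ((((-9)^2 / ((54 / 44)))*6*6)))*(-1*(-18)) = 5 / 44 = 0.11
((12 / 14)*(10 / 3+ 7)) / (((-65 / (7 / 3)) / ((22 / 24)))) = -341 / 1170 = -0.29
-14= -14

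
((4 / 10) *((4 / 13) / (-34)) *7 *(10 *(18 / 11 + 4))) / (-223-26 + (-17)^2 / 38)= 131936 / 22299563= 0.01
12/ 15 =4/ 5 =0.80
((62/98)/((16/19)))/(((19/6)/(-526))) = -24459/196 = -124.79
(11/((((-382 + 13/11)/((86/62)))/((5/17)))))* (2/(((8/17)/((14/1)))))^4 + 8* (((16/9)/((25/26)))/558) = -621423544854439/4207431600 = -147696.65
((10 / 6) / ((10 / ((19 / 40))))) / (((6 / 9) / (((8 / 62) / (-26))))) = -19 / 32240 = -0.00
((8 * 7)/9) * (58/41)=3248/369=8.80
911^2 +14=829935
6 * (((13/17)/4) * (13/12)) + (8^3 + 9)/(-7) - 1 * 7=-80.19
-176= -176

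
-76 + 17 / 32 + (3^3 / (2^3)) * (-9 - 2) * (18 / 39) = -38523 / 416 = -92.60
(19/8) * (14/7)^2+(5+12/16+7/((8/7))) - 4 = 139/8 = 17.38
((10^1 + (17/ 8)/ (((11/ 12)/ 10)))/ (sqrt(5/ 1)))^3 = 1945085 * sqrt(5)/ 1331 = 3267.73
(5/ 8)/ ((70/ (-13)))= -13/ 112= -0.12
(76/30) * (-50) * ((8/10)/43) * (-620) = 188480/129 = 1461.09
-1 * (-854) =854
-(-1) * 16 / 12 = 4 / 3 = 1.33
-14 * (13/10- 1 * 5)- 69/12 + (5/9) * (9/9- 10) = 821/20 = 41.05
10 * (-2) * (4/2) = -40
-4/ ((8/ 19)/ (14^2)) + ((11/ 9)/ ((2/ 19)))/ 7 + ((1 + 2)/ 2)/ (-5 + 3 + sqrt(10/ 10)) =-117296/ 63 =-1861.84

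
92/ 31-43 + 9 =-962/ 31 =-31.03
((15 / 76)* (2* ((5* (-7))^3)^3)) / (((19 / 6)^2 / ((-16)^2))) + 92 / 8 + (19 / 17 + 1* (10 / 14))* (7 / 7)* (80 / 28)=-9075929750369808777939 / 11427094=-794246529377443.54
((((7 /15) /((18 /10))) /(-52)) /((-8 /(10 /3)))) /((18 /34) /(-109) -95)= -64855 /2965989312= -0.00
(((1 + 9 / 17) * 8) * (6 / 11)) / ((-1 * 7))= -1248 / 1309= -0.95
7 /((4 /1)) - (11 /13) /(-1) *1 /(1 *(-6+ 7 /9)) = 3881 /2444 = 1.59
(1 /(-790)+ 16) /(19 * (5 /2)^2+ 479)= 8426 /314815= 0.03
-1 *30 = -30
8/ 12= 2/ 3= 0.67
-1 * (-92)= 92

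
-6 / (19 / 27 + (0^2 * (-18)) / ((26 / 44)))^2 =-4374 / 361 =-12.12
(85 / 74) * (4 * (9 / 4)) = 765 / 74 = 10.34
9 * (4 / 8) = 9 / 2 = 4.50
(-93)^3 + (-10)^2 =-804257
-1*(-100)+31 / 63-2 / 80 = 253177 / 2520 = 100.47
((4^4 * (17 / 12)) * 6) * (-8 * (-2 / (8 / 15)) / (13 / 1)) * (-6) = -30129.23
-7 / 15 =-0.47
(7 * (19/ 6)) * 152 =10108/ 3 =3369.33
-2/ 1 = -2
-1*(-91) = 91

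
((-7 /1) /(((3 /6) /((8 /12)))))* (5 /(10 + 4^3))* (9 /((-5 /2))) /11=84 /407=0.21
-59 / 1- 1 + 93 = 33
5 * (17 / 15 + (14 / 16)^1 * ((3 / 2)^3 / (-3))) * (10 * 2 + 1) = 1001 / 64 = 15.64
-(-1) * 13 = 13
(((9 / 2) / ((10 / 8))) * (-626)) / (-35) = 11268 / 175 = 64.39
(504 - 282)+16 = 238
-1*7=-7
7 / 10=0.70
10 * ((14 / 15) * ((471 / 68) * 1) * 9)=9891 / 17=581.82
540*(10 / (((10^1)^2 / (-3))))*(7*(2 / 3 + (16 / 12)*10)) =-15876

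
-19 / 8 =-2.38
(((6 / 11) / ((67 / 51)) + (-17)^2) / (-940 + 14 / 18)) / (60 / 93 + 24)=-59510421 / 4759613804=-0.01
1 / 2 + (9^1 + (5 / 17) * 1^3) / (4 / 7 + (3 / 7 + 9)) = 243 / 170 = 1.43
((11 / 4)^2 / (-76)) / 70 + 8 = 680839 / 85120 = 8.00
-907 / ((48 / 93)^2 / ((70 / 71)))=-3356.84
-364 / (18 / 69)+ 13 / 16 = -66937 / 48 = -1394.52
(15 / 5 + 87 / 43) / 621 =8 / 989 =0.01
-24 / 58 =-12 / 29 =-0.41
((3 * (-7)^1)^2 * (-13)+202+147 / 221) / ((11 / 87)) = -106331748 / 2431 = -43739.92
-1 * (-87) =87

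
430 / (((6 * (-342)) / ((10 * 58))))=-62350 / 513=-121.54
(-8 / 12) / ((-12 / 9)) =1 / 2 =0.50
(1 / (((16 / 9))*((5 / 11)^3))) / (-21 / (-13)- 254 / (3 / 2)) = -467181 / 13082000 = -0.04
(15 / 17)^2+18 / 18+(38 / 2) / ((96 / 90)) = 90589 / 4624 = 19.59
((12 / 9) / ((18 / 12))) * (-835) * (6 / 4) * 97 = -323980 / 3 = -107993.33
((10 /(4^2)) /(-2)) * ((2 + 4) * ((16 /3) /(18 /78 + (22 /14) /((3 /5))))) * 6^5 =-10614240 /389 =-27285.96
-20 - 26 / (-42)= -407 / 21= -19.38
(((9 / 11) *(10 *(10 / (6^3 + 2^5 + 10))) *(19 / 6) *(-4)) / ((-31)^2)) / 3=-1900 / 1363659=-0.00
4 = 4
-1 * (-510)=510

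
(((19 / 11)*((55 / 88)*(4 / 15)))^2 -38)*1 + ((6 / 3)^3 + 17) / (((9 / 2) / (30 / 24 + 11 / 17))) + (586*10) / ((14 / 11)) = 4576.91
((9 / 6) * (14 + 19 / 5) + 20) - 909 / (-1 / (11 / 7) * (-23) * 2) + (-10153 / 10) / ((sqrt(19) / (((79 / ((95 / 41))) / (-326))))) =12596 / 805 + 32885567 * sqrt(19) / 5884300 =40.01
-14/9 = -1.56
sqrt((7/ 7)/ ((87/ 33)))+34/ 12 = sqrt(319)/ 29+17/ 6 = 3.45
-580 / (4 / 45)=-6525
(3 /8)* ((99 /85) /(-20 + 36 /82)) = -12177 /545360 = -0.02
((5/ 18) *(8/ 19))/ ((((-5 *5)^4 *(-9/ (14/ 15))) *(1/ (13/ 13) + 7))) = -7/ 1803515625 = -0.00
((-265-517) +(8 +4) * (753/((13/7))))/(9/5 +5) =132715/221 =600.52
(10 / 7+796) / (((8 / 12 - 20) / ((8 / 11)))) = -66984 / 2233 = -30.00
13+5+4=22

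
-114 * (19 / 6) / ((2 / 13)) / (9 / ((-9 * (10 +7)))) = 79781 / 2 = 39890.50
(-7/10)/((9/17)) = -119/90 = -1.32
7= 7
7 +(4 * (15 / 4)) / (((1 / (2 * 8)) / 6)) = 1447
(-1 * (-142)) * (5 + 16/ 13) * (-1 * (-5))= 57510/ 13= 4423.85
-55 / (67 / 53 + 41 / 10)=-29150 / 2843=-10.25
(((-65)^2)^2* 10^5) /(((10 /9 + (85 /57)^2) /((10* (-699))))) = -8107935951375000000 /2167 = -3741548662378864.79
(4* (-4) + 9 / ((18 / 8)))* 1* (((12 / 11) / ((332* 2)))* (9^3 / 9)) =-1458 / 913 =-1.60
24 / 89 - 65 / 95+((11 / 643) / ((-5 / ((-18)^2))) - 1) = -13717004 / 5436565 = -2.52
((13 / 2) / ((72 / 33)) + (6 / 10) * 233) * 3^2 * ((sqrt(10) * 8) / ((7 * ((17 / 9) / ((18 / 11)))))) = 8326881 * sqrt(10) / 6545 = 4023.21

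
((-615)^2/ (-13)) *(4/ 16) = -7273.56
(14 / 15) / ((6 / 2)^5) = 14 / 3645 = 0.00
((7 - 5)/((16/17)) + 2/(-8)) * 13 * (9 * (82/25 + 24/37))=637767/740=861.85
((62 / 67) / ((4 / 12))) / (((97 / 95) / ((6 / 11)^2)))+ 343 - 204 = 109942801 / 786379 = 139.81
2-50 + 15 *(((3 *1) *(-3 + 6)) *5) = 627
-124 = -124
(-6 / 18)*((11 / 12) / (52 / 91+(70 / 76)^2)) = -27797 / 129159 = -0.22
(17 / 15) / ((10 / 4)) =34 / 75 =0.45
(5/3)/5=1/3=0.33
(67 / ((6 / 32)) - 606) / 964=-373 / 1446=-0.26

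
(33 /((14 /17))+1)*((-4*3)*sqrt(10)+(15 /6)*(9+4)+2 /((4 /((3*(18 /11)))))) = 442175 /308 - 3450*sqrt(10) /7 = -122.92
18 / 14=9 / 7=1.29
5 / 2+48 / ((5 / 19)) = 1849 / 10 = 184.90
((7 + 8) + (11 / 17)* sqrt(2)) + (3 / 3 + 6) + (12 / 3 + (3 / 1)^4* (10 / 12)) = 11* sqrt(2) / 17 + 187 / 2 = 94.42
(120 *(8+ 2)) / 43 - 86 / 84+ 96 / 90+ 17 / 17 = 87139 / 3010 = 28.95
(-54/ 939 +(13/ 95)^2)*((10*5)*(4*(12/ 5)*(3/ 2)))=-15775632/ 564965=-27.92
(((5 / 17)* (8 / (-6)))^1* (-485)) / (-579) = -9700 / 29529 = -0.33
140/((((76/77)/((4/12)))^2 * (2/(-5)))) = -1037575/25992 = -39.92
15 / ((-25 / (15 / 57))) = -3 / 19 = -0.16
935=935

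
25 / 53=0.47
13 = 13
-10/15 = -2/3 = -0.67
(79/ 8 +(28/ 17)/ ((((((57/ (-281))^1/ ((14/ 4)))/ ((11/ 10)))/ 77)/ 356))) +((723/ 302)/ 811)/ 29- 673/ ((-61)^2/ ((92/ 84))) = -1024125418993519943509/ 1195132407791560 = -856913.77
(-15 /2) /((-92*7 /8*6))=5 /322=0.02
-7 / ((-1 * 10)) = 7 / 10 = 0.70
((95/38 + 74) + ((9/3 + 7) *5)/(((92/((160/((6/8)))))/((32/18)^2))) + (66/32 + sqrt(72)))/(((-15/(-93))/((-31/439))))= -38241431453/196285680 -5766 *sqrt(2)/2195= -198.54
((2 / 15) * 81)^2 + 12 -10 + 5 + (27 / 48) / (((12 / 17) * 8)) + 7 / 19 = 30183073 / 243200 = 124.11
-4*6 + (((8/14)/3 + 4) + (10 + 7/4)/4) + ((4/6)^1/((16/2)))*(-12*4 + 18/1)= -6509/336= -19.37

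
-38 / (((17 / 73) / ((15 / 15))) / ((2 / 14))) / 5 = -2774 / 595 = -4.66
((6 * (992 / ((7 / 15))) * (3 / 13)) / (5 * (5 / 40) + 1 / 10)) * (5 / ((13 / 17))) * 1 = 910656000 / 34307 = 26544.32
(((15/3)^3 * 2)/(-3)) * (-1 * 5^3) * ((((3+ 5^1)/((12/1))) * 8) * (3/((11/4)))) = 60606.06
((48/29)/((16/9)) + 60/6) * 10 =3170/29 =109.31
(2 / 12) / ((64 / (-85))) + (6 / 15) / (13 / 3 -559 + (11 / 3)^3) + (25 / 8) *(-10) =-824519861 / 26198400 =-31.47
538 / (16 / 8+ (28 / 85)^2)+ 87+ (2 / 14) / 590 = 10763630137 / 31458210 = 342.16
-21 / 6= -3.50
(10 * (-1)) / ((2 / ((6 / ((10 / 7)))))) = -21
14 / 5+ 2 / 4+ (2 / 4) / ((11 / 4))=383 / 110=3.48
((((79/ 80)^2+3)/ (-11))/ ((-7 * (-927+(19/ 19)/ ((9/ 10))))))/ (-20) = 17613/ 6317696000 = 0.00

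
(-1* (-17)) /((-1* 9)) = -17 /9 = -1.89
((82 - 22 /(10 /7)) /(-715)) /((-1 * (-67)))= -0.00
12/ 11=1.09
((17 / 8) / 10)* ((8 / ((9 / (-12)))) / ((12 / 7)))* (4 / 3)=-238 / 135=-1.76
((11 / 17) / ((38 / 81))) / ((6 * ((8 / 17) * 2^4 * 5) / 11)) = 3267 / 48640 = 0.07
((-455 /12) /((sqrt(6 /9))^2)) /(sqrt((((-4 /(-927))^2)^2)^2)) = -335993080259655 /2048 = -164059121220.53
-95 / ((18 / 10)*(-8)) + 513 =37411 / 72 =519.60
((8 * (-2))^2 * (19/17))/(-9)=-4864/153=-31.79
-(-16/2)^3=512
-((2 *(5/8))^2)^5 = -9765625/1048576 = -9.31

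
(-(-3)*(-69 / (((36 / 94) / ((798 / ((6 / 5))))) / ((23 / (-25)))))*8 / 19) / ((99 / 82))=57085448 / 495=115324.14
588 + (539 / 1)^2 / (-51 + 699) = 671545 / 648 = 1036.33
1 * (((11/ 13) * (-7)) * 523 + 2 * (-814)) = -61435/ 13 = -4725.77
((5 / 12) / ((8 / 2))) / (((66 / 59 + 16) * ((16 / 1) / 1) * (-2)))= -59 / 310272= -0.00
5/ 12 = 0.42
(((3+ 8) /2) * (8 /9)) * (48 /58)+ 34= 3310 /87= 38.05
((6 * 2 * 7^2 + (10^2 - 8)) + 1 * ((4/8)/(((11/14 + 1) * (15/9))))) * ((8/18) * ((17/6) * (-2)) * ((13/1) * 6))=-133615.22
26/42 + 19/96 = 183/224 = 0.82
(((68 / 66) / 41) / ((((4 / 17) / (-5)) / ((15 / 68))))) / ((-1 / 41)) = 425 / 88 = 4.83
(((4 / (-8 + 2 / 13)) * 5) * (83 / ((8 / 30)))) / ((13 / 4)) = -4150 / 17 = -244.12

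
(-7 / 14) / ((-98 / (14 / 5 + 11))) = 0.07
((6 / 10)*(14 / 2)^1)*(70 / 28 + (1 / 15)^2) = 7889 / 750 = 10.52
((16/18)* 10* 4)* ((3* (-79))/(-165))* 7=35392/99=357.49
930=930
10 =10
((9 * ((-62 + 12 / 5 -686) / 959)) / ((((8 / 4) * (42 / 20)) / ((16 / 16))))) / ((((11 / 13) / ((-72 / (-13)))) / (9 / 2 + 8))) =-10065600 / 73843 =-136.31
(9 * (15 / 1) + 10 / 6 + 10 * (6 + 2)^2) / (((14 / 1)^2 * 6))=1165 / 1764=0.66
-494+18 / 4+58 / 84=-10265 / 21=-488.81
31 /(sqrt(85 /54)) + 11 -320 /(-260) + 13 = 93* sqrt(510) /85 + 328 /13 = 49.94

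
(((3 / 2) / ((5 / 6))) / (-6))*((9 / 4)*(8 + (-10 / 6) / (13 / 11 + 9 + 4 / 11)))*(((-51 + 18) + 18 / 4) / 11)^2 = -79798689 / 2245760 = -35.53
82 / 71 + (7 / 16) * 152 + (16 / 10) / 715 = 67.66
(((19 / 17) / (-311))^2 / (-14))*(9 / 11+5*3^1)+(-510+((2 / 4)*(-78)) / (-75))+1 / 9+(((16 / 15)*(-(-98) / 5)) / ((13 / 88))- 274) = -4040793268696501 / 6295572308025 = -641.85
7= 7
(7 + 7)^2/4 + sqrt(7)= sqrt(7) + 49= 51.65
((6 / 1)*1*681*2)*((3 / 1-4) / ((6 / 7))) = -9534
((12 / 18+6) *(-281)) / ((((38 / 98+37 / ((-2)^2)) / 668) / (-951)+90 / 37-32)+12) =8630378357440 / 80933213093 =106.64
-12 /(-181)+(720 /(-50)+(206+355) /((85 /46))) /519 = 97622 /156565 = 0.62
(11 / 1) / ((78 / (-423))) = -1551 / 26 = -59.65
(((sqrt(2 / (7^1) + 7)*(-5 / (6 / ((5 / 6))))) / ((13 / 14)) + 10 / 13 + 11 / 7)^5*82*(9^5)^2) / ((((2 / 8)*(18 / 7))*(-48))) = -32085758.15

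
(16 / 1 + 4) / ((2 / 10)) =100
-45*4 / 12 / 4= -15 / 4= -3.75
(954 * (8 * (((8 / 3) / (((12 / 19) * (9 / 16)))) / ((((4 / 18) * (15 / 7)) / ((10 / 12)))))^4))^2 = 1181203508272591652603218100224 / 22876792454961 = 51633265922139317.23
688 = 688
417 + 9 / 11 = 4596 / 11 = 417.82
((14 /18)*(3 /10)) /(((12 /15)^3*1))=175 /384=0.46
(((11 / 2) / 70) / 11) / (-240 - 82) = -1 / 45080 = -0.00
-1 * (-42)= 42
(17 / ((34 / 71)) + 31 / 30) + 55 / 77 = 3911 / 105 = 37.25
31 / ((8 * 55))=31 / 440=0.07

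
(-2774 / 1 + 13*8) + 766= -1904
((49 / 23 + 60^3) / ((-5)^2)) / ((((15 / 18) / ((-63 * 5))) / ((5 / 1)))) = -1877922522 / 115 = -16329761.06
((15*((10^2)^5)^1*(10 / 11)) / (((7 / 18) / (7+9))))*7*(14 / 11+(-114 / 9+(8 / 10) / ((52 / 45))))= -661104000000000000 / 1573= -420282263191354.10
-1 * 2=-2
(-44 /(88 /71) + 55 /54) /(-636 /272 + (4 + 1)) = -63308 /4887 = -12.95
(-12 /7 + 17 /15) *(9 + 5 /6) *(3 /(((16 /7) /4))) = -3599 /120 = -29.99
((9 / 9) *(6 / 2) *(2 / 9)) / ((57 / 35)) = 70 / 171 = 0.41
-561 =-561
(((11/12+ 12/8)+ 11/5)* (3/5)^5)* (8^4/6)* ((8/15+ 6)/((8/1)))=15636096/78125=200.14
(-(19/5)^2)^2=130321/625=208.51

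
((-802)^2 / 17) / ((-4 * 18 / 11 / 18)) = -1768811 / 17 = -104047.71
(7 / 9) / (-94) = -7 / 846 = -0.01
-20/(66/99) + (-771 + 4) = -797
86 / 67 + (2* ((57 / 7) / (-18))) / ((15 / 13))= 10541 / 21105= 0.50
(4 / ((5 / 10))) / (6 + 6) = 2 / 3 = 0.67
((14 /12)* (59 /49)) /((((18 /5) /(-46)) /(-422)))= 1431635 /189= 7574.79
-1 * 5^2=-25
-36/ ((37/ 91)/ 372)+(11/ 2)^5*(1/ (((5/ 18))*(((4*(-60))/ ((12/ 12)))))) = -7817377461/ 236800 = -33012.57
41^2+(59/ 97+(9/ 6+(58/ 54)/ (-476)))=2098233985/ 1246644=1683.11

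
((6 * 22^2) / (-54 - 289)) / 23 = -2904 / 7889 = -0.37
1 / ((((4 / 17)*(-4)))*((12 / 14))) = -119 / 96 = -1.24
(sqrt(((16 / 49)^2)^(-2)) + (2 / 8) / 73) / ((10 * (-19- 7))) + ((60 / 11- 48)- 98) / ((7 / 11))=-7513055839 / 34012160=-220.89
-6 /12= -1 /2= -0.50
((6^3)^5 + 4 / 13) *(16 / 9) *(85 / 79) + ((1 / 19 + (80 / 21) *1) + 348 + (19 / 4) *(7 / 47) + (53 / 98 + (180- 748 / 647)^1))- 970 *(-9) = 941375371111592118041425 / 1046706121188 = 899369318718.75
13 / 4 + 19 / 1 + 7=117 / 4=29.25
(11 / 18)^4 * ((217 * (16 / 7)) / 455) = 453871 / 2985255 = 0.15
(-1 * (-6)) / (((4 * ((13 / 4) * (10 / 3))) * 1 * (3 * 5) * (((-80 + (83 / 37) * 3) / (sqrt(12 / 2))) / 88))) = -9768 * sqrt(6) / 881075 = -0.03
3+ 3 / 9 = 10 / 3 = 3.33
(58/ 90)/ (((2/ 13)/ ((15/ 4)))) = 377/ 24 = 15.71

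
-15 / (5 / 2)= -6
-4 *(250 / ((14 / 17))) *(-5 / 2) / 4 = 10625 / 14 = 758.93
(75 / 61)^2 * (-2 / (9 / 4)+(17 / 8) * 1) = 55625 / 29768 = 1.87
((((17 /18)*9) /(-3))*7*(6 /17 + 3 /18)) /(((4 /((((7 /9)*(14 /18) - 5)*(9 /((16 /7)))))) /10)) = 1155665 /2592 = 445.86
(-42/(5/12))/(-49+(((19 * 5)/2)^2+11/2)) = -2016/44255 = -0.05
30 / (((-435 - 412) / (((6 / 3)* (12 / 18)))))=-40 / 847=-0.05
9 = 9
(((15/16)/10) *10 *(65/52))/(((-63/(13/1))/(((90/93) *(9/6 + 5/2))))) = -1625/1736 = -0.94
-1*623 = -623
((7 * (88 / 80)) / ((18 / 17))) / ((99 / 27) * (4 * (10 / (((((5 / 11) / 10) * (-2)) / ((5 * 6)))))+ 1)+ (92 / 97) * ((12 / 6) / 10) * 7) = -126973 / 844976796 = -0.00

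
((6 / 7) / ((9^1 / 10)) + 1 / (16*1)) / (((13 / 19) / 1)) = 6479 / 4368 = 1.48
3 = 3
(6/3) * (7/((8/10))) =35/2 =17.50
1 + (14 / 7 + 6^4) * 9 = 11683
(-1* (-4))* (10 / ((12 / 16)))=53.33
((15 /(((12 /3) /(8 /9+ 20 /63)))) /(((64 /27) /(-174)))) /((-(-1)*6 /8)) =-442.77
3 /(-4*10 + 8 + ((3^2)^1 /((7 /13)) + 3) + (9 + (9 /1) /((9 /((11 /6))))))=-126 /61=-2.07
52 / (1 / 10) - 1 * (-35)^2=-705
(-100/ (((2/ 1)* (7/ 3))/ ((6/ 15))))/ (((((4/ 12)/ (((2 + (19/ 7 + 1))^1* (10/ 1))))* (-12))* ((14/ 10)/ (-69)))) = -2070000/ 343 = -6034.99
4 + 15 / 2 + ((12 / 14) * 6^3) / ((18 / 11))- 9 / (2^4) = 13897 / 112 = 124.08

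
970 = 970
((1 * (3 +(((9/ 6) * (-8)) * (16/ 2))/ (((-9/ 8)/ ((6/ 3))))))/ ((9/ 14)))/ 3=7294/ 81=90.05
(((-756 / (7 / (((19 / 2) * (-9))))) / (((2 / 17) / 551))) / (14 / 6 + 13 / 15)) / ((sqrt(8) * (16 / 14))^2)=10595622555 / 8192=1293410.96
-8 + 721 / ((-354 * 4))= -12049 / 1416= -8.51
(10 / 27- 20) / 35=-106 / 189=-0.56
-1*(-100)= 100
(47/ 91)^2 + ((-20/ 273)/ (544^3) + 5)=5266036702777/ 999863574528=5.27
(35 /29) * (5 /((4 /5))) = 875 /116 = 7.54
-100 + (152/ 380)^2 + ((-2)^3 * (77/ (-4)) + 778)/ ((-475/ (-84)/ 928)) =14520768/ 95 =152850.19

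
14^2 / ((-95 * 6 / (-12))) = 392 / 95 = 4.13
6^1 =6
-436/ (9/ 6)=-872/ 3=-290.67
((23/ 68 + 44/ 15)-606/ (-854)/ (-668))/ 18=0.18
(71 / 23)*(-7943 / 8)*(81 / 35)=-45680193 / 6440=-7093.20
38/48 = 19/24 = 0.79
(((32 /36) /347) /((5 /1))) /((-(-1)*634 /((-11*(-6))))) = 88 /1649985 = 0.00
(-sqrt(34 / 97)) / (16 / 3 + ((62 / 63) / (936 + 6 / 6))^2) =-3484658961 * sqrt(3298) / 1802730608692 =-0.11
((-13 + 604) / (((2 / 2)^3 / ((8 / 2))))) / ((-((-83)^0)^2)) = -2364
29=29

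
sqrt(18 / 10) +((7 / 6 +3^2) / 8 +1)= 3*sqrt(5) / 5 +109 / 48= 3.61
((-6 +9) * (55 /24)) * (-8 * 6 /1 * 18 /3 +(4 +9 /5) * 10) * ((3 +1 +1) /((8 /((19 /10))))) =-120175 /64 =-1877.73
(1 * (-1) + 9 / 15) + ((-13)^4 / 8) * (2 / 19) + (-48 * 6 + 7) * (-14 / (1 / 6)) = 9112173 / 380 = 23979.40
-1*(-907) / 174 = 907 / 174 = 5.21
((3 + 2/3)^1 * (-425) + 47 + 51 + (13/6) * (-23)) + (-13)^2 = -8047/6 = -1341.17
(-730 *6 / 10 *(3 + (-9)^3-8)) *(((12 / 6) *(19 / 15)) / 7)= 4072232 / 35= 116349.49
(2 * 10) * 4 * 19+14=1534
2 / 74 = 1 / 37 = 0.03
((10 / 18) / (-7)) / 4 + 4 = 3.98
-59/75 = -0.79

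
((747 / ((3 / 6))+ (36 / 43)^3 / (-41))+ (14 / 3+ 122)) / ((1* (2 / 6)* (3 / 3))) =15848944426 / 3259787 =4861.96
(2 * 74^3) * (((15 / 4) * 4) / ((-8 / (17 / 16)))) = -12916515 / 8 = -1614564.38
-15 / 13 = -1.15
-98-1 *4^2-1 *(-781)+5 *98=1157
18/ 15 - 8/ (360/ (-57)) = 37/ 15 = 2.47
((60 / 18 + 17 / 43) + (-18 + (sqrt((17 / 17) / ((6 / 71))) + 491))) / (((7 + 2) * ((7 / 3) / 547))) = 547 * sqrt(426) / 126 + 33639406 / 2709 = 12507.25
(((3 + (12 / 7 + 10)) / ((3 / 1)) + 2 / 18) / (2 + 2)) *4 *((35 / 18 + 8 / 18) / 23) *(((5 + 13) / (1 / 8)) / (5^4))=108704 / 905625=0.12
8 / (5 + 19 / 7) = 28 / 27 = 1.04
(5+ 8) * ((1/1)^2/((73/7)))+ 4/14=783/511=1.53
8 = 8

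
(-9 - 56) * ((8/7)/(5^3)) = -104/175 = -0.59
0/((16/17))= 0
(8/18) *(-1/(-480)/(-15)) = -1/16200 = -0.00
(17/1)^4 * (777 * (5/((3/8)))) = 865277560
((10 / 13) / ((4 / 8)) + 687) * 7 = 62657 / 13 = 4819.77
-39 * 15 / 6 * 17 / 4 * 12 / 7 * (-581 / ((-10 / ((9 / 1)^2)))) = -13372047 / 4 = -3343011.75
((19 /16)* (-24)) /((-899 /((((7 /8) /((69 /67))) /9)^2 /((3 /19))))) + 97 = 4304598077665 /44376481152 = 97.00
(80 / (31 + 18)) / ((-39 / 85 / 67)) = -455600 / 1911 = -238.41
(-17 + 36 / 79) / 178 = -1307 / 14062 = -0.09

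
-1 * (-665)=665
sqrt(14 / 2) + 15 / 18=5 / 6 + sqrt(7)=3.48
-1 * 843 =-843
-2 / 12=-1 / 6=-0.17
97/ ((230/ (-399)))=-38703/ 230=-168.27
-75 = -75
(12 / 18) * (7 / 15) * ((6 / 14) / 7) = 0.02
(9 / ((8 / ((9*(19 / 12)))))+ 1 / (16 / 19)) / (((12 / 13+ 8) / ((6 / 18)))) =247 / 384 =0.64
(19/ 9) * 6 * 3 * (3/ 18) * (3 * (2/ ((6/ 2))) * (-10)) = -380/ 3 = -126.67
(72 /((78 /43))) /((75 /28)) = 4816 /325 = 14.82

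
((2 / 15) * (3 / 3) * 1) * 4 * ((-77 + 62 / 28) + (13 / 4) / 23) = -96142 / 2415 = -39.81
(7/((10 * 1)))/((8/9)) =63/80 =0.79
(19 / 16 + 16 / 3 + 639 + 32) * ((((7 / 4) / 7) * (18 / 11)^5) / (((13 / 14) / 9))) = 40326983109 / 2093663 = 19261.45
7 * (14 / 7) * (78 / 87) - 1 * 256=-7060 / 29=-243.45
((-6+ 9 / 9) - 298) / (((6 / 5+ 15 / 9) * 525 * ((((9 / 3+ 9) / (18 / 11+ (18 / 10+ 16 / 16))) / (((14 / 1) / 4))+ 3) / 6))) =-12322 / 38485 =-0.32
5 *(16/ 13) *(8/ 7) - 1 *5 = 185/ 91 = 2.03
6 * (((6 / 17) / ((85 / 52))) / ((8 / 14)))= 3276 / 1445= 2.27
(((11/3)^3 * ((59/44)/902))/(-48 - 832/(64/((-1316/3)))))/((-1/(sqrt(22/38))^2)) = -0.00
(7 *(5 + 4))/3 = 21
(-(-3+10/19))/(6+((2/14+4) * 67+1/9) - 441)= -2961/188309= -0.02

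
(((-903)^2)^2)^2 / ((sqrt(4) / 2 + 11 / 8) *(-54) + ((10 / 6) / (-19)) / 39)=-561569376110797203551081316 / 162917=-3446966099982182360042.73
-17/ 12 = -1.42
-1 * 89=-89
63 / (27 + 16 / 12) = 189 / 85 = 2.22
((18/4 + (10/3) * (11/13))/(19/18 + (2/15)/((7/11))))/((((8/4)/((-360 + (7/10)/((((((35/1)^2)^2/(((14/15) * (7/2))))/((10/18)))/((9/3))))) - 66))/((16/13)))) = -383112447716/252549375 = -1516.98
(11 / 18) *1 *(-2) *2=-22 / 9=-2.44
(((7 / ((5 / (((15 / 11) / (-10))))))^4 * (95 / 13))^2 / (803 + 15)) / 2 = 13654052229321 / 237067203417616000000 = 0.00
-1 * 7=-7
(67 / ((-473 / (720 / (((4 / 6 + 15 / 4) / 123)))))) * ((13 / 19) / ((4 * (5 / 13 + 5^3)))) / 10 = -150414732 / 388193465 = -0.39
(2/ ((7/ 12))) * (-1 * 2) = -48/ 7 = -6.86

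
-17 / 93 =-0.18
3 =3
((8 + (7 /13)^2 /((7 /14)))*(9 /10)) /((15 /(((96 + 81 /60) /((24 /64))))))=112926 /845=133.64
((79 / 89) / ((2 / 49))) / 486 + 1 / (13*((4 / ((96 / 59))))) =5045249 / 66351636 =0.08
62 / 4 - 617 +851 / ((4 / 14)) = 2377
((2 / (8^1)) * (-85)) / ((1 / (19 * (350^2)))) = -49459375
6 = 6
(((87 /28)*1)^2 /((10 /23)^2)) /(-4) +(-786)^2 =193736821599 /313600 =617783.23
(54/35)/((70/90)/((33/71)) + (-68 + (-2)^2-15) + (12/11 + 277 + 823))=0.00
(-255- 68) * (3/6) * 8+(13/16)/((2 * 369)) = -15255923/11808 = -1292.00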